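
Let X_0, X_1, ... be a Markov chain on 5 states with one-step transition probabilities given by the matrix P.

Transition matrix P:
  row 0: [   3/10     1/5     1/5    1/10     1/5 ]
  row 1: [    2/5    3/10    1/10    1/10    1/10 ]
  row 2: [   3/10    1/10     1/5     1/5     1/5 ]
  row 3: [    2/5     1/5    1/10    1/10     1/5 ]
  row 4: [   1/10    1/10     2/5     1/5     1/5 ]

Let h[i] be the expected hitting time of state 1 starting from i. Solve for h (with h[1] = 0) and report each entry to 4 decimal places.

First-step conditioning: h[1] = 0; for i ≠ 1, h[i] = 1 + Σ_k P[i][k]·h[k].
  h[0] = 1 + 3/10·h[0] + 1/5·h[2] + 1/10·h[3] + 1/5·h[4]
  h[2] = 1 + 3/10·h[0] + 1/5·h[2] + 1/5·h[3] + 1/5·h[4]
  h[3] = 1 + 2/5·h[0] + 1/10·h[2] + 1/10·h[3] + 1/5·h[4]
  h[4] = 1 + 1/10·h[0] + 2/5·h[2] + 1/5·h[3] + 1/5·h[4]
Solving the 4×4 linear system over states ≠ 1 gives exactly h = [1010/159, 0, 370/53, 1000/159, 1130/159] (h[1] = 0 is the target).

h = [6.3522, 0.0000, 6.9811, 6.2893, 7.1069]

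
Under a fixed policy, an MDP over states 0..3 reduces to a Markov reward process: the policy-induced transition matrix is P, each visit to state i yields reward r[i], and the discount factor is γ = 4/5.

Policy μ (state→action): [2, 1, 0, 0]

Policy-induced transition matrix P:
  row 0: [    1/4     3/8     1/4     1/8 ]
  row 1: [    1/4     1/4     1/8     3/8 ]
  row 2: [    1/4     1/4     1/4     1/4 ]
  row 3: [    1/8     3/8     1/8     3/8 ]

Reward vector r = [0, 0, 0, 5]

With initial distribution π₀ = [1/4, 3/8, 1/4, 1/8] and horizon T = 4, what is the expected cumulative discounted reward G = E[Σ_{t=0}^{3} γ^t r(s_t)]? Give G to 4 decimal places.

G = 3.4531

t=0: π = [0.2500, 0.3750, 0.2500, 0.1250], E[r] = 0.6250, γ^t·E[r] = 0.625000, running G = 0.625000
t=1: π = [0.2344, 0.2969, 0.1875, 0.2813], E[r] = 1.4063, γ^t·E[r] = 1.125000, running G = 1.750000
t=2: π = [0.2148, 0.3145, 0.1777, 0.2930], E[r] = 1.4648, γ^t·E[r] = 0.937500, running G = 2.687500
t=3: π = [0.2134, 0.3135, 0.1741, 0.2991], E[r] = 1.4954, γ^t·E[r] = 0.765625, running G = 3.453125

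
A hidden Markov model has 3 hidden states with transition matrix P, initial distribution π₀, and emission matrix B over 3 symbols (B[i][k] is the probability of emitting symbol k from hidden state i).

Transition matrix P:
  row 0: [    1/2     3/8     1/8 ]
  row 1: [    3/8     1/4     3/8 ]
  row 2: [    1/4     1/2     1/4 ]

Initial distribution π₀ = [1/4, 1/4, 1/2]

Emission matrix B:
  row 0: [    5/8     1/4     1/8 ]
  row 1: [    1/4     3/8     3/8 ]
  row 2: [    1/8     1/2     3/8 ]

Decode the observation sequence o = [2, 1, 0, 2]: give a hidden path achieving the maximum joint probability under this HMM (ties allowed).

t=0: δ = [3.125e-02, 9.375e-02, 1.875e-01]  (obs o_0=2)
t=1: δ = [1.172e-02, 3.516e-02, 2.344e-02]  ψ = [2, 2, 2]  (obs o_1=1)
t=2: δ = [8.240e-03, 2.930e-03, 1.648e-03]  ψ = [1, 2, 1]  (obs o_2=0)
t=3: δ = [5.150e-04, 1.159e-03, 4.120e-04]  ψ = [0, 0, 1]  (obs o_3=2)
backtrack: best end state = 1; path = [2, 1, 0, 1]

path = [2, 1, 0, 1]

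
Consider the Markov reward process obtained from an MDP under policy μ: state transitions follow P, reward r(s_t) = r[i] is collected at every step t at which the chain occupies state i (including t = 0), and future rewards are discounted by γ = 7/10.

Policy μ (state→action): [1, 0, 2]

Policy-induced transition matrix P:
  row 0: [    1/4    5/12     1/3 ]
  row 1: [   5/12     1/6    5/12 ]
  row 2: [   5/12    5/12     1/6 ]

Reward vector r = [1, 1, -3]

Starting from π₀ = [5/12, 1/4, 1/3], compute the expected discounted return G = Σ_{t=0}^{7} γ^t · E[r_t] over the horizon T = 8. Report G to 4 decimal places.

G = -0.8184

t=0: π = [0.4167, 0.2500, 0.3333], E[r] = -0.3333, γ^t·E[r] = -0.333333, running G = -0.333333
t=1: π = [0.3472, 0.3542, 0.2986], E[r] = -0.1944, γ^t·E[r] = -0.136111, running G = -0.469444
t=2: π = [0.3588, 0.3281, 0.3131], E[r] = -0.2523, γ^t·E[r] = -0.123634, running G = -0.593079
t=3: π = [0.3569, 0.3346, 0.3085], E[r] = -0.2340, γ^t·E[r] = -0.080258, running G = -0.673337
t=4: π = [0.3572, 0.3330, 0.3098], E[r] = -0.2392, γ^t·E[r] = -0.057435, running G = -0.730772
t=5: π = [0.3571, 0.3334, 0.3095], E[r] = -0.2378, γ^t·E[r] = -0.039967, running G = -0.770739
t=6: π = [0.3571, 0.3333, 0.3095], E[r] = -0.2382, γ^t·E[r] = -0.028021, running G = -0.798760
t=7: π = [0.3571, 0.3333, 0.3095], E[r] = -0.2381, γ^t·E[r] = -0.019607, running G = -0.818366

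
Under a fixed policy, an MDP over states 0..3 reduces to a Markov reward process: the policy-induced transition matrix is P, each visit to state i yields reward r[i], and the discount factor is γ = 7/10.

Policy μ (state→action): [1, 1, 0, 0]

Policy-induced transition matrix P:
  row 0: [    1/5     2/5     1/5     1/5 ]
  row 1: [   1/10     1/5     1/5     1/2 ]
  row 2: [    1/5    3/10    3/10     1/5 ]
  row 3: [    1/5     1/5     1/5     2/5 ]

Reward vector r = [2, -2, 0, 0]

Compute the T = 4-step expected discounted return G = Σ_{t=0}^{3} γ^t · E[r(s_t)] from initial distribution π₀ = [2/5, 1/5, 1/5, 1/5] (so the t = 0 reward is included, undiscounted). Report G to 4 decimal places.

G = 0.0895

t=0: π = [0.4000, 0.2000, 0.2000, 0.2000], E[r] = 0.4000, γ^t·E[r] = 0.400000, running G = 0.400000
t=1: π = [0.1800, 0.3000, 0.2200, 0.3000], E[r] = -0.2400, γ^t·E[r] = -0.168000, running G = 0.232000
t=2: π = [0.1700, 0.2580, 0.2220, 0.3500], E[r] = -0.1760, γ^t·E[r] = -0.086240, running G = 0.145760
t=3: π = [0.1742, 0.2562, 0.2222, 0.3474], E[r] = -0.1640, γ^t·E[r] = -0.056252, running G = 0.089508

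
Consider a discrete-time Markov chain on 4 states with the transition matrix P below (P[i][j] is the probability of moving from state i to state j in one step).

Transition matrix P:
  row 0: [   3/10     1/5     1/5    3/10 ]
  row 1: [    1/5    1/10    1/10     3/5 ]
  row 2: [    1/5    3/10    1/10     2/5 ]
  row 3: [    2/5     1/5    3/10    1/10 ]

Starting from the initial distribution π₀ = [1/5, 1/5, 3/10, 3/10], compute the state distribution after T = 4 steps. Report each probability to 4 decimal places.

π = [0.2923, 0.1993, 0.1923, 0.3161]

t=0: π = [0.2000, 0.2000, 0.3000, 0.3000]
t=1: π = [0.2800, 0.2100, 0.1800, 0.3300]
t=2: π = [0.2940, 0.1970, 0.1940, 0.3150]
t=3: π = [0.2924, 0.1997, 0.1924, 0.3155]
t=4: π = [0.2923, 0.1993, 0.1923, 0.3161]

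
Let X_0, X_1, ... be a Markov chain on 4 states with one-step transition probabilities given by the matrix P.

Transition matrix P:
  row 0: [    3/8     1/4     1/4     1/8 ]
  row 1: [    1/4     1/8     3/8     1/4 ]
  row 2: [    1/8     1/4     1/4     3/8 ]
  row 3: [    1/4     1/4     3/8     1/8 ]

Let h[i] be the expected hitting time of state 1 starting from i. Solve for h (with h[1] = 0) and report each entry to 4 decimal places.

h = [4.0000, 0.0000, 4.0000, 4.0000]

First-step conditioning: h[1] = 0; for i ≠ 1, h[i] = 1 + Σ_k P[i][k]·h[k].
  h[0] = 1 + 3/8·h[0] + 1/4·h[2] + 1/8·h[3]
  h[2] = 1 + 1/8·h[0] + 1/4·h[2] + 3/8·h[3]
  h[3] = 1 + 1/4·h[0] + 3/8·h[2] + 1/8·h[3]
Solving the 3×3 linear system over states ≠ 1 gives exactly h = [4, 0, 4, 4] (h[1] = 0 is the target).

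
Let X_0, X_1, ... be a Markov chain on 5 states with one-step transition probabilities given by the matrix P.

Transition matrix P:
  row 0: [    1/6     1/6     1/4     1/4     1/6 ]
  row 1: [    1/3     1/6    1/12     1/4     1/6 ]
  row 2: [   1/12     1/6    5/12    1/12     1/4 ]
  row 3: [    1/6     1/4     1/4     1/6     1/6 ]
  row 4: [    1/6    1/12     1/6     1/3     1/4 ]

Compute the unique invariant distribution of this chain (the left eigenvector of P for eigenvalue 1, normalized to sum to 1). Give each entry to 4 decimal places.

Balance equations π_j = Σ_i π_i·P[i][j]:
  π_0 = 1/6·π_0 + 1/3·π_1 + 1/12·π_2 + 1/6·π_3 + 1/6·π_4
  π_1 = 1/6·π_0 + 1/6·π_1 + 1/6·π_2 + 1/4·π_3 + 1/12·π_4
  π_2 = 1/4·π_0 + 1/12·π_1 + 5/12·π_2 + 1/4·π_3 + 1/6·π_4
  π_3 = 1/4·π_0 + 1/4·π_1 + 1/12·π_2 + 1/6·π_3 + 1/3·π_4
  normalize: π_0 + π_1 + π_2 + π_3 + π_4 = 1
Solving the linear system gives exactly π = [3001/17248, 2881/17248, 193/784, 257/1232, 1761/8624].

π = [0.1740, 0.1670, 0.2462, 0.2086, 0.2042]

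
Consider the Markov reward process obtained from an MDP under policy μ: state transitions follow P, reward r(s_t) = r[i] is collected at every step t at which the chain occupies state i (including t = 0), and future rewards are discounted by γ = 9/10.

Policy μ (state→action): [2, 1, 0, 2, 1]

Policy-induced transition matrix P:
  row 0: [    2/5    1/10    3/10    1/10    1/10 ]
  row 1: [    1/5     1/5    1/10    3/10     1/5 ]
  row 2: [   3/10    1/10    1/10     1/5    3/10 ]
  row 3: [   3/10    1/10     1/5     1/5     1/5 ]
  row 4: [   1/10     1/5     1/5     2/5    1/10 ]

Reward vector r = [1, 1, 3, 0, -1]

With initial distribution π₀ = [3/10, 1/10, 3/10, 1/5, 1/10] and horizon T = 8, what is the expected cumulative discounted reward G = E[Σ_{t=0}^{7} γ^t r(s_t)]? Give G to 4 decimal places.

G = 5.0542

t=0: π = [0.3000, 0.1000, 0.3000, 0.2000, 0.1000], E[r] = 1.2000, γ^t·E[r] = 1.200000, running G = 1.200000
t=1: π = [0.3000, 0.1200, 0.1900, 0.2000, 0.1900], E[r] = 0.8000, γ^t·E[r] = 0.720000, running G = 1.920000
t=2: π = [0.2800, 0.1310, 0.1990, 0.2200, 0.1700], E[r] = 0.8380, γ^t·E[r] = 0.678780, running G = 2.598780
t=3: π = [0.2809, 0.1301, 0.1950, 0.2191, 0.1749], E[r] = 0.8211, γ^t·E[r] = 0.598582, running G = 3.197362
t=4: π = [0.2801, 0.1305, 0.1956, 0.2199, 0.1739], E[r] = 0.8234, γ^t·E[r] = 0.540246, running G = 3.737608
t=5: π = [0.2802, 0.1304, 0.1954, 0.2198, 0.1742], E[r] = 0.8227, γ^t·E[r] = 0.485777, running G = 4.223385
t=6: π = [0.2801, 0.1305, 0.1954, 0.2199, 0.1741], E[r] = 0.8228, γ^t·E[r] = 0.437267, running G = 4.660652
t=7: π = [0.2801, 0.1305, 0.1954, 0.2199, 0.1741], E[r] = 0.8228, γ^t·E[r] = 0.393524, running G = 5.054175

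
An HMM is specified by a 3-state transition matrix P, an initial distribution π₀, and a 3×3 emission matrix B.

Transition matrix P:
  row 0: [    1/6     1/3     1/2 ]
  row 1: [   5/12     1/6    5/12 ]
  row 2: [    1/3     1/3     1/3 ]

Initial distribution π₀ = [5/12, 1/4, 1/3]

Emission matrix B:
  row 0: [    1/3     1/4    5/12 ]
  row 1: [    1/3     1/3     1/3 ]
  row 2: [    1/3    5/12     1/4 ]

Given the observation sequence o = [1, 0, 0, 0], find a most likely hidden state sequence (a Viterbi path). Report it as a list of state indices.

t=0: δ = [1.042e-01, 8.333e-02, 1.389e-01]  (obs o_0=1)
t=1: δ = [1.543e-02, 1.543e-02, 1.736e-02]  ψ = [2, 2, 0]  (obs o_1=0)
t=2: δ = [2.143e-03, 1.929e-03, 2.572e-03]  ψ = [1, 2, 0]  (obs o_2=0)
t=3: δ = [2.858e-04, 2.858e-04, 3.572e-04]  ψ = [2, 2, 0]  (obs o_3=0)
backtrack: best end state = 2; path = [2, 1, 0, 2]

path = [2, 1, 0, 2]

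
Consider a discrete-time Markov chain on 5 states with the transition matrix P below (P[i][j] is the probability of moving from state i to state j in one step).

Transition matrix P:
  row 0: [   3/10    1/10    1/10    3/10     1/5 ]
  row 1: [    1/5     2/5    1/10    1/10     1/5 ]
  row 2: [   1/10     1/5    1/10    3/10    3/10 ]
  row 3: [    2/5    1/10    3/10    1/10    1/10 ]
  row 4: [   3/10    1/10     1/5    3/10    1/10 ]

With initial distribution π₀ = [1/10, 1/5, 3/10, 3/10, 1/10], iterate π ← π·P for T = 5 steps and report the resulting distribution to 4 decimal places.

π = [0.2732, 0.1662, 0.1621, 0.2222, 0.1763]

t=0: π = [0.1000, 0.2000, 0.3000, 0.3000, 0.1000]
t=1: π = [0.2500, 0.1900, 0.1700, 0.2000, 0.1900]
t=2: π = [0.2670, 0.1740, 0.1590, 0.2220, 0.1780]
t=3: π = [0.2730, 0.1681, 0.1622, 0.2208, 0.1759]
t=4: π = [0.2728, 0.1667, 0.1618, 0.2222, 0.1766]
t=5: π = [0.2732, 0.1662, 0.1621, 0.2222, 0.1763]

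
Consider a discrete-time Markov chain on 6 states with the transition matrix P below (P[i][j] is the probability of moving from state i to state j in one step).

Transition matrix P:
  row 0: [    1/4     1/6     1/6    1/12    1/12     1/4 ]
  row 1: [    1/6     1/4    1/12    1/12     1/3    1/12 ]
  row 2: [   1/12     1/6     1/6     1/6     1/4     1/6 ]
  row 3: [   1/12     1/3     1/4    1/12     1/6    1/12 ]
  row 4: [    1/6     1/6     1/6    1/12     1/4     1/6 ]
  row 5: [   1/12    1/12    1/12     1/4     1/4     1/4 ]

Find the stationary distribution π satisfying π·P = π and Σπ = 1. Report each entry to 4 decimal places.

Balance equations π_j = Σ_i π_i·P[i][j]:
  π_0 = 1/4·π_0 + 1/6·π_1 + 1/12·π_2 + 1/12·π_3 + 1/6·π_4 + 1/12·π_5
  π_1 = 1/6·π_0 + 1/4·π_1 + 1/6·π_2 + 1/3·π_3 + 1/6·π_4 + 1/12·π_5
  π_2 = 1/6·π_0 + 1/12·π_1 + 1/6·π_2 + 1/4·π_3 + 1/6·π_4 + 1/12·π_5
  π_3 = 1/12·π_0 + 1/12·π_1 + 1/6·π_2 + 1/12·π_3 + 1/12·π_4 + 1/4·π_5
  π_4 = 1/12·π_0 + 1/3·π_1 + 1/4·π_2 + 1/6·π_3 + 1/4·π_4 + 1/4·π_5
  normalize: π_0 + π_1 + π_2 + π_3 + π_4 + π_5 = 1
Solving the linear system gives exactly π = [27570/194029, 36695/194029, 28585/194029, 23930/194029, 44976/194029, 32273/194029].

π = [0.1421, 0.1891, 0.1473, 0.1233, 0.2318, 0.1663]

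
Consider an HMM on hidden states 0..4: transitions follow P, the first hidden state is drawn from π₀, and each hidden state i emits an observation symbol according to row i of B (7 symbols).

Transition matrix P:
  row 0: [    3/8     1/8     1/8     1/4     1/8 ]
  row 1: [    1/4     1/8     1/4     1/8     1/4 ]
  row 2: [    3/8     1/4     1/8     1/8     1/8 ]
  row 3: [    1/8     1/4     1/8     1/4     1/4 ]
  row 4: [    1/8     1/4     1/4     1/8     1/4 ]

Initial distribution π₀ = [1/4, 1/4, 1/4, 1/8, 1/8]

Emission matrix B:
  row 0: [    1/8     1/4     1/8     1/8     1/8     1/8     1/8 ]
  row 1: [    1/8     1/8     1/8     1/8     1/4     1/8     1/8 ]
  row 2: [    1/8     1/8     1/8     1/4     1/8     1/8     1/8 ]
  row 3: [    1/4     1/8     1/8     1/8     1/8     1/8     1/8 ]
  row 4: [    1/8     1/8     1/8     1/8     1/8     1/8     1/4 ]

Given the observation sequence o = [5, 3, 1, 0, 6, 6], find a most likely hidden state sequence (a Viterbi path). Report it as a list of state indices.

t=0: δ = [3.125e-02, 3.125e-02, 3.125e-02, 1.562e-02, 1.562e-02]  (obs o_0=5)
t=1: δ = [1.465e-03, 9.766e-04, 1.953e-03, 9.766e-04, 9.766e-04]  ψ = [0, 2, 1, 0, 1]  (obs o_1=3)
t=2: δ = [1.831e-04, 6.104e-05, 3.052e-05, 4.578e-05, 3.052e-05]  ψ = [2, 2, 1, 0, 1]  (obs o_2=1)
t=3: δ = [8.583e-06, 2.861e-06, 2.861e-06, 1.144e-05, 2.861e-06]  ψ = [0, 0, 0, 0, 0]  (obs o_3=0)
t=4: δ = [4.023e-07, 3.576e-07, 1.788e-07, 3.576e-07, 7.153e-07]  ψ = [0, 3, 3, 3, 3]  (obs o_4=6)
t=5: δ = [1.886e-08, 2.235e-08, 2.235e-08, 1.257e-08, 4.470e-08]  ψ = [0, 4, 4, 0, 4]  (obs o_5=6)
backtrack: best end state = 4; path = [1, 2, 0, 3, 4, 4]

path = [1, 2, 0, 3, 4, 4]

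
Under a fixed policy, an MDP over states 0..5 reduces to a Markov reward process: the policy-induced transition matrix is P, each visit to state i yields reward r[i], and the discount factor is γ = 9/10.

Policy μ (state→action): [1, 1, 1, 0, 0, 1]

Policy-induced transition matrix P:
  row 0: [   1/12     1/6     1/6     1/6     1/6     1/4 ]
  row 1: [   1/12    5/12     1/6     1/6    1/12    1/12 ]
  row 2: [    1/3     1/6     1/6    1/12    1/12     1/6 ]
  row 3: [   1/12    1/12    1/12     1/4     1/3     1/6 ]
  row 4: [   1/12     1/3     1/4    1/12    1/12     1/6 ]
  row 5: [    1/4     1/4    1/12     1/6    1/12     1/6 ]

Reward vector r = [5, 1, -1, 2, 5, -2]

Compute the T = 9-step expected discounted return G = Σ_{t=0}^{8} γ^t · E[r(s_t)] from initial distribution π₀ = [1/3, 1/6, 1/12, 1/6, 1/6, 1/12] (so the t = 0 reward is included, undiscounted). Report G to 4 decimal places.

G = 10.3758

t=0: π = [0.3333, 0.1667, 0.0833, 0.1667, 0.1667, 0.0833], E[r] = 2.7500, γ^t·E[r] = 2.750000, running G = 2.750000
t=1: π = [0.1181, 0.2292, 0.1597, 0.1597, 0.1528, 0.1806], E[r] = 1.3819, γ^t·E[r] = 1.243750, running G = 3.993750
t=2: π = [0.1534, 0.2512, 0.1510, 0.1539, 0.1331, 0.1574], E[r] = 1.5255, γ^t·E[r] = 1.235625, running G = 5.229375
t=3: π = [0.1473, 0.2519, 0.1518, 0.1558, 0.1346, 0.1585], E[r] = 1.5043, γ^t·E[r] = 1.096664, running G = 6.326039
t=4: π = [0.1477, 0.2523, 0.1517, 0.1558, 0.1346, 0.1579], E[r] = 1.5076, γ^t·E[r] = 0.989162, running G = 7.315201
t=5: π = [0.1476, 0.2524, 0.1517, 0.1558, 0.1346, 0.1579], E[r] = 1.5071, γ^t·E[r] = 0.889955, running G = 8.205157
t=6: π = [0.1476, 0.2524, 0.1517, 0.1558, 0.1346, 0.1579], E[r] = 1.5072, γ^t·E[r] = 0.800987, running G = 9.006144
t=7: π = [0.1476, 0.2524, 0.1517, 0.1558, 0.1346, 0.1579], E[r] = 1.5072, γ^t·E[r] = 0.720883, running G = 9.727027
t=8: π = [0.1476, 0.2524, 0.1517, 0.1558, 0.1346, 0.1579], E[r] = 1.5072, γ^t·E[r] = 0.648795, running G = 10.375822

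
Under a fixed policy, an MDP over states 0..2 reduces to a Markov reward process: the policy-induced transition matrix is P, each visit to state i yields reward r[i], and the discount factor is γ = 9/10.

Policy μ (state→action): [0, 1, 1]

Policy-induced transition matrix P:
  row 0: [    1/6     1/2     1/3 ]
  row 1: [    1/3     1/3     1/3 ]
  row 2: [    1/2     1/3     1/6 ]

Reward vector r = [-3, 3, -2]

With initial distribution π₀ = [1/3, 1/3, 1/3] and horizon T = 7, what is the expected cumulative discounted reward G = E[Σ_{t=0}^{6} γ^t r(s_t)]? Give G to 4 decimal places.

G = -2.2979

t=0: π = [0.3333, 0.3333, 0.3333], E[r] = -0.6667, γ^t·E[r] = -0.666667, running G = -0.666667
t=1: π = [0.3333, 0.3889, 0.2778], E[r] = -0.3889, γ^t·E[r] = -0.350000, running G = -1.016667
t=2: π = [0.3241, 0.3889, 0.2870], E[r] = -0.3796, γ^t·E[r] = -0.307500, running G = -1.324167
t=3: π = [0.3272, 0.3873, 0.2855], E[r] = -0.3904, γ^t·E[r] = -0.284625, running G = -1.608792
t=4: π = [0.3264, 0.3879, 0.2858], E[r] = -0.3871, γ^t·E[r] = -0.253969, running G = -1.862760
t=5: π = [0.3266, 0.3877, 0.2857], E[r] = -0.3879, γ^t·E[r] = -0.229053, running G = -2.091813
t=6: π = [0.3265, 0.3878, 0.2857], E[r] = -0.3877, γ^t·E[r] = -0.206053, running G = -2.297866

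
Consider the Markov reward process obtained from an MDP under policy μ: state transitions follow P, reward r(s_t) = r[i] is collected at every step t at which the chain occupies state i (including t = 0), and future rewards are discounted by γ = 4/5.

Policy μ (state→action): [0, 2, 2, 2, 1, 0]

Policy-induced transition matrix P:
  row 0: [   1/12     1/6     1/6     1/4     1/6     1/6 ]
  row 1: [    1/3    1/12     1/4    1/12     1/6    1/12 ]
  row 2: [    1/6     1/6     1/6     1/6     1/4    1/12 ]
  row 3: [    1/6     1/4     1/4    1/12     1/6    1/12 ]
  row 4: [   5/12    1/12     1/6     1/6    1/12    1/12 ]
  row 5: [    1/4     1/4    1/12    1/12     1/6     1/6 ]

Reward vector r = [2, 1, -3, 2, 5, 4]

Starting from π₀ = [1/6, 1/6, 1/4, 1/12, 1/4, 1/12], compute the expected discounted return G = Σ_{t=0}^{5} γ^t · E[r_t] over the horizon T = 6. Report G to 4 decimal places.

t=0: π = [0.1667, 0.1667, 0.2500, 0.0833, 0.2500, 0.0833], E[r] = 1.5000, γ^t·E[r] = 1.500000, running G = 1.500000
t=1: π = [0.2500, 0.1458, 0.1806, 0.1528, 0.1667, 0.1042], E[r] = 1.6597, γ^t·E[r] = 1.327778, running G = 2.827778
t=2: π = [0.2205, 0.1620, 0.1829, 0.1539, 0.1678, 0.1128], E[r] = 1.6528, γ^t·E[r] = 1.057778, running G = 3.885556
t=3: π = [0.2267, 0.1614, 0.1836, 0.1493, 0.1679, 0.1111], E[r] = 1.6466, γ^t·E[r] = 0.843062, running G = 4.728617
t=4: π = [0.2259, 0.1609, 0.1833, 0.1504, 0.1680, 0.1115], E[r] = 1.6495, γ^t·E[r] = 0.675616, running G = 5.404234
t=5: π = [0.2259, 0.1611, 0.1833, 0.1503, 0.1679, 0.1115], E[r] = 1.6490, γ^t·E[r] = 0.540360, running G = 5.944594

G = 5.9446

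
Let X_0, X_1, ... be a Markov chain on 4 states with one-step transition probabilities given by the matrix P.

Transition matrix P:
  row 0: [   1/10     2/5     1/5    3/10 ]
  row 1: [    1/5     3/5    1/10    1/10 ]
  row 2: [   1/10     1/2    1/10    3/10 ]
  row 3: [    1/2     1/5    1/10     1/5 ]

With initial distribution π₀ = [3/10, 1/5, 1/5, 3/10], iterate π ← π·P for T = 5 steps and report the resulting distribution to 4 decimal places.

π = [0.2220, 0.4679, 0.1223, 0.1878]

t=0: π = [0.3000, 0.2000, 0.2000, 0.3000]
t=1: π = [0.2400, 0.4000, 0.1300, 0.2300]
t=2: π = [0.2320, 0.4470, 0.1240, 0.1970]
t=3: π = [0.2235, 0.4624, 0.1232, 0.1909]
t=4: π = [0.2226, 0.4666, 0.1224, 0.1884]
t=5: π = [0.2220, 0.4679, 0.1223, 0.1878]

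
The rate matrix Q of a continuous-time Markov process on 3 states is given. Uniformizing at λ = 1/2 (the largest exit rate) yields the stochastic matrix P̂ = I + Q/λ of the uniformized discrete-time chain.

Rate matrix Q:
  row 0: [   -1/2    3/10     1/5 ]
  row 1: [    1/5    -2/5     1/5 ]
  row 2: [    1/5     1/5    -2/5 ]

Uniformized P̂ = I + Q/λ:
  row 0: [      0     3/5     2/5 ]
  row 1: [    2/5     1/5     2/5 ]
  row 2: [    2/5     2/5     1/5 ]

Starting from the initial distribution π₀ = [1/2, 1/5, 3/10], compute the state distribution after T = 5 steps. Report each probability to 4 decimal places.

t=0: π = [0.5000, 0.2000, 0.3000]
t=1: π = [0.2000, 0.4600, 0.3400]
t=2: π = [0.3200, 0.3480, 0.3320]
t=3: π = [0.2720, 0.3944, 0.3336]
t=4: π = [0.2912, 0.3755, 0.3333]
t=5: π = [0.2835, 0.3831, 0.3333]

π = [0.2835, 0.3831, 0.3333]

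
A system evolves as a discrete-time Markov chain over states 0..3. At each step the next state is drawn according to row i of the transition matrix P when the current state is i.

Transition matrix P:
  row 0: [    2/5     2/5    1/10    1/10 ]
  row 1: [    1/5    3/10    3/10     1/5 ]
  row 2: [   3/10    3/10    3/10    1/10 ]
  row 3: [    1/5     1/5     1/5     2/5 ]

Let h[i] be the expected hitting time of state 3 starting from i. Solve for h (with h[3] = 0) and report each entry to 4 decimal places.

First-step conditioning: h[3] = 0; for i ≠ 3, h[i] = 1 + Σ_k P[i][k]·h[k].
  h[0] = 1 + 2/5·h[0] + 2/5·h[1] + 1/10·h[2]
  h[1] = 1 + 1/5·h[0] + 3/10·h[1] + 3/10·h[2]
  h[2] = 1 + 3/10·h[0] + 3/10·h[1] + 3/10·h[2]
Solving the 3×3 linear system over states ≠ 3 gives exactly h = [900/121, 820/121, 910/121, 0] (h[3] = 0 is the target).

h = [7.4380, 6.7769, 7.5207, 0.0000]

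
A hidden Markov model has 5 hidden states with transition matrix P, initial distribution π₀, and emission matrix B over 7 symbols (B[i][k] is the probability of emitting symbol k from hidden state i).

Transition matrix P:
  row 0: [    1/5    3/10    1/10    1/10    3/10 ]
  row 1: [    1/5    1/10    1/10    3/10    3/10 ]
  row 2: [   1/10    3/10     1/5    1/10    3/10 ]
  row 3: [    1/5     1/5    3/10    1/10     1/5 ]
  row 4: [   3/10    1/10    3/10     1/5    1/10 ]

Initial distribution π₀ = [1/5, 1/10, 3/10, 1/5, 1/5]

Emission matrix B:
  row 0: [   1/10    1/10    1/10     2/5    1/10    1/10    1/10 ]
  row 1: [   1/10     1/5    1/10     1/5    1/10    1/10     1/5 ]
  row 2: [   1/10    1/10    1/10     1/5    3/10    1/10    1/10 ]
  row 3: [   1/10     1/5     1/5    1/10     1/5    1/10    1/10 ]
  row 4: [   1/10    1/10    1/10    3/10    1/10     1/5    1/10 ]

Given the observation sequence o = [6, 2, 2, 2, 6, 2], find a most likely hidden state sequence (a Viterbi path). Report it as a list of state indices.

t=0: δ = [2.000e-02, 2.000e-02, 3.000e-02, 2.000e-02, 2.000e-02]  (obs o_0=6)
t=1: δ = [6.000e-04, 9.000e-04, 6.000e-04, 1.200e-03, 9.000e-04]  ψ = [4, 2, 2, 1, 2]  (obs o_1=2)
t=2: δ = [2.700e-05, 2.400e-05, 3.600e-05, 5.400e-05, 2.700e-05]  ψ = [4, 3, 3, 1, 1]  (obs o_2=2)
t=3: δ = [1.080e-06, 1.080e-06, 1.620e-06, 1.440e-06, 1.080e-06]  ψ = [3, 2, 3, 1, 2]  (obs o_3=2)
t=4: δ = [3.240e-08, 9.720e-08, 4.320e-08, 3.240e-08, 4.860e-08]  ψ = [4, 2, 3, 1, 2]  (obs o_4=6)
t=5: δ = [1.944e-09, 1.296e-09, 1.458e-09, 5.832e-09, 2.916e-09]  ψ = [1, 2, 4, 1, 1]  (obs o_5=2)
backtrack: best end state = 3; path = [2, 1, 3, 2, 1, 3]

path = [2, 1, 3, 2, 1, 3]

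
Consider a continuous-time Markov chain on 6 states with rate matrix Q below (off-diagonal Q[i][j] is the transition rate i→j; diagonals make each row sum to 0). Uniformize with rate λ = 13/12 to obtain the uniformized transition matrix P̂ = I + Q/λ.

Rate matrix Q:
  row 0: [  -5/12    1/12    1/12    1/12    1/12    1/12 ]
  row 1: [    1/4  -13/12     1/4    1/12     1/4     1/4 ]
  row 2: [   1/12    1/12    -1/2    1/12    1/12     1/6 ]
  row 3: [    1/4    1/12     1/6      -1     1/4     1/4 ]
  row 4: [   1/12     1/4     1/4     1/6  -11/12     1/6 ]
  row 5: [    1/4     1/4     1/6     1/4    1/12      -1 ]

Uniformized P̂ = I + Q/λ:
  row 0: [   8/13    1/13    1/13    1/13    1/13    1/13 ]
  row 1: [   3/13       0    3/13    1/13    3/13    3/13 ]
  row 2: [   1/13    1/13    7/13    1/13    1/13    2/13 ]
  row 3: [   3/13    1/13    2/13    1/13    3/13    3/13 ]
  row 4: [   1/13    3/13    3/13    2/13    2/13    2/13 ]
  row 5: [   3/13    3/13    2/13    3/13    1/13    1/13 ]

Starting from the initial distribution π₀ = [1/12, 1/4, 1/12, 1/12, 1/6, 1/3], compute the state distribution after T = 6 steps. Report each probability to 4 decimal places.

t=0: π = [0.0833, 0.2500, 0.0833, 0.0833, 0.1667, 0.3333]
t=1: π = [0.2244, 0.1346, 0.2115, 0.1410, 0.1410, 0.1474]
t=2: π = [0.2628, 0.1109, 0.2392, 0.1105, 0.1302, 0.1464]
t=3: π = [0.2750, 0.1109, 0.2442, 0.1095, 0.1210, 0.1394]
t=4: π = [0.2804, 0.1084, 0.2444, 0.1077, 0.1201, 0.1389]
t=5: π = [0.2825, 0.1084, 0.2439, 0.1075, 0.1194, 0.1382]
t=6: π = [0.2835, 0.1082, 0.2434, 0.1074, 0.1193, 0.1381]

π = [0.2835, 0.1082, 0.2434, 0.1074, 0.1193, 0.1381]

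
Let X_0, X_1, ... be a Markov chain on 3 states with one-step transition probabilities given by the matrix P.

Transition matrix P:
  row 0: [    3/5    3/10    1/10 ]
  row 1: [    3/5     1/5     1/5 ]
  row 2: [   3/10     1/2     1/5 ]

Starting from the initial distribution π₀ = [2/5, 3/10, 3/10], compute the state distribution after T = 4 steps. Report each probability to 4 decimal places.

π = [0.5566, 0.2990, 0.1445]

t=0: π = [0.4000, 0.3000, 0.3000]
t=1: π = [0.5100, 0.3300, 0.1600]
t=2: π = [0.5520, 0.2990, 0.1490]
t=3: π = [0.5553, 0.2999, 0.1448]
t=4: π = [0.5566, 0.2990, 0.1445]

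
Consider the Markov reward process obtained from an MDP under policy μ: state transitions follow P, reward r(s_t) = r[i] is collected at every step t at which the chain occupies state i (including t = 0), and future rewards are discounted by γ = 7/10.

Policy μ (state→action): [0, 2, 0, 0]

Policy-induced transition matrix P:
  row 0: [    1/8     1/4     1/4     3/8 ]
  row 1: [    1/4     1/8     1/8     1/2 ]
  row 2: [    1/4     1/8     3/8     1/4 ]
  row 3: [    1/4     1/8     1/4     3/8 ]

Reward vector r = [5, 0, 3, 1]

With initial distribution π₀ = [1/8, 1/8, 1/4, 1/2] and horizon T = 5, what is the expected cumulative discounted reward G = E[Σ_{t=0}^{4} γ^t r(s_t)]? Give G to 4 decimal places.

G = 5.9324

t=0: π = [0.1250, 0.1250, 0.2500, 0.5000], E[r] = 1.8750, γ^t·E[r] = 1.875000, running G = 1.875000
t=1: π = [0.2344, 0.1406, 0.2656, 0.3594], E[r] = 2.3281, γ^t·E[r] = 1.629688, running G = 3.504688
t=2: π = [0.2207, 0.1543, 0.2656, 0.3594], E[r] = 2.2598, γ^t·E[r] = 1.107285, running G = 4.611973
t=3: π = [0.2224, 0.1526, 0.2639, 0.3611], E[r] = 2.2649, γ^t·E[r] = 0.776858, running G = 5.388831
t=4: π = [0.2222, 0.1528, 0.2639, 0.3611], E[r] = 2.2638, γ^t·E[r] = 0.543544, running G = 5.932375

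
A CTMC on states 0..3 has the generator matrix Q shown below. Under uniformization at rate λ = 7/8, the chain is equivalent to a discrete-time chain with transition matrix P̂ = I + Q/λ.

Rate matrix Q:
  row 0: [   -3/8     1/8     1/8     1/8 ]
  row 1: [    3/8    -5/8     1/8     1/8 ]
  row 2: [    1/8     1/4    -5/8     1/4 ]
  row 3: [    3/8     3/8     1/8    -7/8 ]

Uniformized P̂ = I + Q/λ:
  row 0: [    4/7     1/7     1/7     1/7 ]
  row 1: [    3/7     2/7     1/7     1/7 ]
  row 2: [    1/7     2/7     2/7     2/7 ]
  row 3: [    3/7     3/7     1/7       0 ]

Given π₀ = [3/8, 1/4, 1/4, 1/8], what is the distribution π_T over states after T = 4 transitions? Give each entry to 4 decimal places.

π = [0.4441, 0.2433, 0.1667, 0.1458]

t=0: π = [0.3750, 0.2500, 0.2500, 0.1250]
t=1: π = [0.4107, 0.2500, 0.1786, 0.1607]
t=2: π = [0.4362, 0.2500, 0.1684, 0.1454]
t=3: π = [0.4428, 0.2442, 0.1669, 0.1461]
t=4: π = [0.4441, 0.2433, 0.1667, 0.1458]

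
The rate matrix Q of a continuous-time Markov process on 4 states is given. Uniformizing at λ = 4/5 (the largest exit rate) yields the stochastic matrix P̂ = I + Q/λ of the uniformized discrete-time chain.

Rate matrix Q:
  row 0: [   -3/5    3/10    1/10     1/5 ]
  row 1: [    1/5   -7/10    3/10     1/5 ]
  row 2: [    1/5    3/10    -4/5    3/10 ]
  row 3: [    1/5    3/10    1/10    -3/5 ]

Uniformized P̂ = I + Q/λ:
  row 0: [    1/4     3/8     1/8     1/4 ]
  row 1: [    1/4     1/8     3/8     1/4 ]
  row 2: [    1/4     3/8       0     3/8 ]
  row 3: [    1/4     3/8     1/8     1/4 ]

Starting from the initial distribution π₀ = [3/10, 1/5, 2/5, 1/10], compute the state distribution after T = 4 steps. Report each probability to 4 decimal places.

π = [0.2500, 0.2996, 0.1786, 0.2718]

t=0: π = [0.3000, 0.2000, 0.4000, 0.1000]
t=1: π = [0.2500, 0.3250, 0.1250, 0.3000]
t=2: π = [0.2500, 0.2938, 0.1906, 0.2656]
t=3: π = [0.2500, 0.3016, 0.1746, 0.2738]
t=4: π = [0.2500, 0.2996, 0.1786, 0.2718]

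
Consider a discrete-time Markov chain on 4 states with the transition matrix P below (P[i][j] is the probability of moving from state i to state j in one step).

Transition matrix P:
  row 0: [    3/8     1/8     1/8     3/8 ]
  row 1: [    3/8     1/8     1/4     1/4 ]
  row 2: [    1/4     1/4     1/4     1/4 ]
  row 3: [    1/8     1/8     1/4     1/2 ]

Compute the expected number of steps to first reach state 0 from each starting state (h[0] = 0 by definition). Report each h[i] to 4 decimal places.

First-step conditioning: h[0] = 0; for i ≠ 0, h[i] = 1 + Σ_k P[i][k]·h[k].
  h[1] = 1 + 1/8·h[1] + 1/4·h[2] + 1/4·h[3]
  h[2] = 1 + 1/4·h[1] + 1/4·h[2] + 1/4·h[3]
  h[3] = 1 + 1/8·h[1] + 1/4·h[2] + 1/2·h[3]
Solving the 3×3 linear system over states ≠ 0 gives exactly h = [0, 96/25, 108/25, 128/25] (h[0] = 0 is the target).

h = [0.0000, 3.8400, 4.3200, 5.1200]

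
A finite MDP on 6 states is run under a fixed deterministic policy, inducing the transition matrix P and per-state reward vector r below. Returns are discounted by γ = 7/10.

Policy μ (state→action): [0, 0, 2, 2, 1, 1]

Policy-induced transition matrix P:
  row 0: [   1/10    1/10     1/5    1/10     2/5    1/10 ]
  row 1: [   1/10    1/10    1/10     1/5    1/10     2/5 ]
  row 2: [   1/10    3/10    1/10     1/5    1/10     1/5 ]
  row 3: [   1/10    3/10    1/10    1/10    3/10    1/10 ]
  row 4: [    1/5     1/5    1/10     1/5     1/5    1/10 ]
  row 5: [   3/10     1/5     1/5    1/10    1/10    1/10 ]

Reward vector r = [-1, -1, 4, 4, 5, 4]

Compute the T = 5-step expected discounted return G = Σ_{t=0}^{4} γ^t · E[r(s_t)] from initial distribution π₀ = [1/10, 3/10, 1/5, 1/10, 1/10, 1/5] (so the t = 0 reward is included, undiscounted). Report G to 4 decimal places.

G = 6.4468

t=0: π = [0.1000, 0.3000, 0.2000, 0.1000, 0.1000, 0.2000], E[r] = 2.1000, γ^t·E[r] = 2.100000, running G = 2.100000
t=1: π = [0.1500, 0.1900, 0.1300, 0.1600, 0.1600, 0.2100], E[r] = 2.4600, γ^t·E[r] = 1.722000, running G = 3.822000
t=2: π = [0.1580, 0.1950, 0.1360, 0.1480, 0.1930, 0.1700], E[r] = 2.4280, γ^t·E[r] = 1.189720, running G = 5.011720
t=3: π = [0.1533, 0.1931, 0.1328, 0.1524, 0.1963, 0.1721], E[r] = 2.4643, γ^t·E[r] = 0.845255, running G = 5.856975
t=4: π = [0.1541, 0.1939, 0.1325, 0.1522, 0.1961, 0.1712], E[r] = 2.4565, γ^t·E[r] = 0.589794, running G = 6.446769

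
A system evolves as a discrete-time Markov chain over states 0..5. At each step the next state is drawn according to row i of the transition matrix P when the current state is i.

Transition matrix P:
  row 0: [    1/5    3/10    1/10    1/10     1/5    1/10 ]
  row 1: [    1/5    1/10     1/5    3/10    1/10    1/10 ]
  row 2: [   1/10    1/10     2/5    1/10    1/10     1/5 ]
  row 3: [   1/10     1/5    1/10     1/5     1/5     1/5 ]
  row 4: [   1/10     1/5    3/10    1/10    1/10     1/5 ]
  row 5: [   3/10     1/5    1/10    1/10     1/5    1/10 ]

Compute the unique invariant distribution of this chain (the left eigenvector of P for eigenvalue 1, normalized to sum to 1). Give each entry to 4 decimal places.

Balance equations π_j = Σ_i π_i·P[i][j]:
  π_0 = 1/5·π_0 + 1/5·π_1 + 1/10·π_2 + 1/10·π_3 + 1/10·π_4 + 3/10·π_5
  π_1 = 3/10·π_0 + 1/10·π_1 + 1/10·π_2 + 1/5·π_3 + 1/5·π_4 + 1/5·π_5
  π_2 = 1/10·π_0 + 1/5·π_1 + 2/5·π_2 + 1/10·π_3 + 3/10·π_4 + 1/10·π_5
  π_3 = 1/10·π_0 + 3/10·π_1 + 1/10·π_2 + 1/5·π_3 + 1/10·π_4 + 1/10·π_5
  π_4 = 1/5·π_0 + 1/10·π_1 + 1/10·π_2 + 1/5·π_3 + 1/10·π_4 + 1/5·π_5
  normalize: π_0 + π_1 + π_2 + π_3 + π_4 + π_5 = 1
Solving the linear system gives exactly π = [14457/87967, 15628/87967, 18483/87967, 13247/87967, 12893/87967, 13259/87967].

π = [0.1643, 0.1777, 0.2101, 0.1506, 0.1466, 0.1507]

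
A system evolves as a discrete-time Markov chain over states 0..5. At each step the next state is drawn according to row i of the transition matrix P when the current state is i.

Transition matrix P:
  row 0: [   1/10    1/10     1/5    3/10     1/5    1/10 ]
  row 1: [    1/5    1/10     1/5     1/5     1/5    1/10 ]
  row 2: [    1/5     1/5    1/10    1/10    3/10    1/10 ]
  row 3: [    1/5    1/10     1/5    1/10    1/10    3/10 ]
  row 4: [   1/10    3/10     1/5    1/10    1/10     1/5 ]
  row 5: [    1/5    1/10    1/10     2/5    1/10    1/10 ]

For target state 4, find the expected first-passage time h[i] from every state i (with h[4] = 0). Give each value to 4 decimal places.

h = [5.5568, 5.4993, 4.9418, 6.1324, 0.0000, 6.2316]

First-step conditioning: h[4] = 0; for i ≠ 4, h[i] = 1 + Σ_k P[i][k]·h[k].
  h[0] = 1 + 1/10·h[0] + 1/10·h[1] + 1/5·h[2] + 3/10·h[3] + 1/10·h[5]
  h[1] = 1 + 1/5·h[0] + 1/10·h[1] + 1/5·h[2] + 1/5·h[3] + 1/10·h[5]
  h[2] = 1 + 1/5·h[0] + 1/5·h[1] + 1/10·h[2] + 1/10·h[3] + 1/10·h[5]
  h[3] = 1 + 1/5·h[0] + 1/10·h[1] + 1/5·h[2] + 1/10·h[3] + 3/10·h[5]
  h[5] = 1 + 1/5·h[0] + 1/10·h[1] + 1/10·h[2] + 2/5·h[3] + 1/10·h[5]
Solving the 5×5 linear system over states ≠ 4 gives exactly h = [129380/23283, 42680/7761, 115060/23283, 142780/23283, 0, 145090/23283] (h[4] = 0 is the target).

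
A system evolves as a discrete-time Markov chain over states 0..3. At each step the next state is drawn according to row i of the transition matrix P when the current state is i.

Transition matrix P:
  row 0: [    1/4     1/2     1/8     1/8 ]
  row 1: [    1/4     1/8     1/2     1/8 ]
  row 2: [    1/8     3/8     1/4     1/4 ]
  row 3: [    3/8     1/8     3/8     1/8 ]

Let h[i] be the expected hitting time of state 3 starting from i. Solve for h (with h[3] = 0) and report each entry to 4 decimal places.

First-step conditioning: h[3] = 0; for i ≠ 3, h[i] = 1 + Σ_k P[i][k]·h[k].
  h[0] = 1 + 1/4·h[0] + 1/2·h[1] + 1/8·h[2]
  h[1] = 1 + 1/4·h[0] + 1/8·h[1] + 1/2·h[2]
  h[2] = 1 + 1/8·h[0] + 3/8·h[1] + 1/4·h[2]
Solving the 3×3 linear system over states ≠ 3 gives exactly h = [640/103, 616/103, 552/103, 0] (h[3] = 0 is the target).

h = [6.2136, 5.9806, 5.3592, 0.0000]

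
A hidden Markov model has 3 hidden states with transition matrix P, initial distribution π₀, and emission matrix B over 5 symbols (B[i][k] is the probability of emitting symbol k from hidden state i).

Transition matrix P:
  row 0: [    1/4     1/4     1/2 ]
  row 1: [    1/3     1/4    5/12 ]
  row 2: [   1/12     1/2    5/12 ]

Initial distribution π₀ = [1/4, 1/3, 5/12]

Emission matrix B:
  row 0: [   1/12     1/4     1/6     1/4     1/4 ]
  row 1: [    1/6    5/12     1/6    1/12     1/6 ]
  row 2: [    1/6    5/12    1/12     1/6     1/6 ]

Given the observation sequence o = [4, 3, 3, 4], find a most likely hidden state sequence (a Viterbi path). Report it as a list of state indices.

t=0: δ = [6.250e-02, 5.556e-02, 6.944e-02]  (obs o_0=4)
t=1: δ = [4.630e-03, 2.894e-03, 5.208e-03]  ψ = [1, 2, 0]  (obs o_1=3)
t=2: δ = [2.894e-04, 2.170e-04, 3.858e-04]  ψ = [0, 2, 0]  (obs o_2=3)
t=3: δ = [1.808e-05, 3.215e-05, 2.679e-05]  ψ = [0, 2, 2]  (obs o_3=4)
backtrack: best end state = 1; path = [1, 0, 2, 1]

path = [1, 0, 2, 1]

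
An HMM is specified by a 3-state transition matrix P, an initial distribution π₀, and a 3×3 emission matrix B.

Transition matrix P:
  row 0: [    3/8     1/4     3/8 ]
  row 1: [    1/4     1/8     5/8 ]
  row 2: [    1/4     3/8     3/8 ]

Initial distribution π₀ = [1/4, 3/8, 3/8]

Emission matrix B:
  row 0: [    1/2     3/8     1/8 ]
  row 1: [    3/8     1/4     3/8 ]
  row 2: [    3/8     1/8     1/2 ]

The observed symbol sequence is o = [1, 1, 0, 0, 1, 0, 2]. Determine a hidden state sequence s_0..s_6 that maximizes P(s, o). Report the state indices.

t=0: δ = [9.375e-02, 9.375e-02, 4.688e-02]  (obs o_0=1)
t=1: δ = [1.318e-02, 5.859e-03, 7.324e-03]  ψ = [0, 0, 1]  (obs o_1=1)
t=2: δ = [2.472e-03, 1.236e-03, 1.854e-03]  ψ = [0, 0, 0]  (obs o_2=0)
t=3: δ = [4.635e-04, 2.607e-04, 3.476e-04]  ψ = [0, 2, 0]  (obs o_3=0)
t=4: δ = [6.518e-05, 3.259e-05, 2.173e-05]  ψ = [0, 2, 0]  (obs o_4=1)
t=5: δ = [1.222e-05, 6.110e-06, 9.166e-06]  ψ = [0, 0, 0]  (obs o_5=0)
t=6: δ = [5.729e-07, 1.289e-06, 2.291e-06]  ψ = [0, 2, 0]  (obs o_6=2)
backtrack: best end state = 2; path = [0, 0, 0, 0, 0, 0, 2]

path = [0, 0, 0, 0, 0, 0, 2]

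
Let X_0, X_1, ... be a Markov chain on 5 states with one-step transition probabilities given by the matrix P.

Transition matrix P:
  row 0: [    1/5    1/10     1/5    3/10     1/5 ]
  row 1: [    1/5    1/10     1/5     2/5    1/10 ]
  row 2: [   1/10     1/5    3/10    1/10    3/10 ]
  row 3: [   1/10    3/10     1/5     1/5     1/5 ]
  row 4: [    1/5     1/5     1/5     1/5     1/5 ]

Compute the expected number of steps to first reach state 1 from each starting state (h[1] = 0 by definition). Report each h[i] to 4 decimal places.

First-step conditioning: h[1] = 0; for i ≠ 1, h[i] = 1 + Σ_k P[i][k]·h[k].
  h[0] = 1 + 1/5·h[0] + 1/5·h[2] + 3/10·h[3] + 1/5·h[4]
  h[2] = 1 + 1/10·h[0] + 3/10·h[2] + 1/10·h[3] + 3/10·h[4]
  h[3] = 1 + 1/10·h[0] + 1/5·h[2] + 1/5·h[3] + 1/5·h[4]
  h[4] = 1 + 1/5·h[0] + 1/5·h[2] + 1/5·h[3] + 1/5·h[4]
Solving the 4×4 linear system over states ≠ 1 gives exactly h = [198/37, 0, 911/185, 162/37, 909/185] (h[1] = 0 is the target).

h = [5.3514, 0.0000, 4.9243, 4.3784, 4.9135]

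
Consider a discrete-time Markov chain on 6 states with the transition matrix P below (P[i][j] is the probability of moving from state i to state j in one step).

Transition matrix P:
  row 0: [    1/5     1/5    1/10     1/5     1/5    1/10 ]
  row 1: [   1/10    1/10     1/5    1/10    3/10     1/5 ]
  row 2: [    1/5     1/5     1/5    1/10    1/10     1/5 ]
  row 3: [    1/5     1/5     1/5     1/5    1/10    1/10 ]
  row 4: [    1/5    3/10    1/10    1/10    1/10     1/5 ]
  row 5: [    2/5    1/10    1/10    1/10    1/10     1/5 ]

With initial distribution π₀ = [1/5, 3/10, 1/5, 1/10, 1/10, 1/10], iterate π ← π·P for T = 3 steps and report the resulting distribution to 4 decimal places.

π = [0.2152, 0.1801, 0.1462, 0.1349, 0.1585, 0.1651]

t=0: π = [0.2000, 0.3000, 0.2000, 0.1000, 0.1000, 0.1000]
t=1: π = [0.1900, 0.1700, 0.1600, 0.1300, 0.1800, 0.1700]
t=2: π = [0.2170, 0.1840, 0.1460, 0.1320, 0.1530, 0.1680]
t=3: π = [0.2152, 0.1801, 0.1462, 0.1349, 0.1585, 0.1651]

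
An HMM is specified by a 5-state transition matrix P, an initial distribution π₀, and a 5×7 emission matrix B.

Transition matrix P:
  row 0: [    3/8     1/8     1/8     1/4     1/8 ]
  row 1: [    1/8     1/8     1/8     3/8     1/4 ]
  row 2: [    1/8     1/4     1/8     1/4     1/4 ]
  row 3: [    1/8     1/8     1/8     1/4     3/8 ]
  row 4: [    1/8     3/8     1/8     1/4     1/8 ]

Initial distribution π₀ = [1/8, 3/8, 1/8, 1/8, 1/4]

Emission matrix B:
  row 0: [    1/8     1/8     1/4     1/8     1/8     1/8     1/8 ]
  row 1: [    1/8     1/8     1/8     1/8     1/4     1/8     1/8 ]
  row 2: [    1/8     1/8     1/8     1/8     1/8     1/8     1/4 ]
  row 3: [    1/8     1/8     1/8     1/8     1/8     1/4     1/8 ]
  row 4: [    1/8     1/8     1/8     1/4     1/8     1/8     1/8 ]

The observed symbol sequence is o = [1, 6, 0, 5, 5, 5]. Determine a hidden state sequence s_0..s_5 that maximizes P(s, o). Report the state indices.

path = [1, 3, 4, 1, 3, 3]

t=0: δ = [1.562e-02, 4.688e-02, 1.562e-02, 1.562e-02, 3.125e-02]  (obs o_0=1)
t=1: δ = [7.324e-04, 1.465e-03, 1.465e-03, 2.197e-03, 1.465e-03]  ψ = [0, 4, 1, 1, 1]  (obs o_1=6)
t=2: δ = [3.433e-05, 6.866e-05, 3.433e-05, 6.866e-05, 1.030e-04]  ψ = [0, 4, 3, 1, 3]  (obs o_2=0)
t=3: δ = [1.609e-06, 4.828e-06, 1.609e-06, 6.437e-06, 3.219e-06]  ψ = [0, 4, 4, 1, 3]  (obs o_3=5)
t=4: δ = [1.006e-07, 1.509e-07, 1.006e-07, 4.526e-07, 3.017e-07]  ψ = [3, 4, 3, 1, 3]  (obs o_4=5)
t=5: δ = [7.072e-09, 1.414e-08, 7.072e-09, 2.829e-08, 2.122e-08]  ψ = [3, 4, 3, 3, 3]  (obs o_5=5)
backtrack: best end state = 3; path = [1, 3, 4, 1, 3, 3]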